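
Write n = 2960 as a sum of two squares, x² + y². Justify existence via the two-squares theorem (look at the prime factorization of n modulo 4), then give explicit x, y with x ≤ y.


Step 1: Factor n = 2960 = 2^4 · 5 · 37.
Step 2: Check the mod-4 condition on each prime factor: 2 = 2 (special); 5 ≡ 1 (mod 4), exponent 1; 37 ≡ 1 (mod 4), exponent 1.
All primes ≡ 3 (mod 4) appear to even exponent (or don't appear), so by the two-squares theorem n IS expressible as a sum of two squares.
Step 3: Build a representation. Group n = k² · m with k = 4 and m = 5 · 37 = 185 (a product of primes ≡ 1 (mod 4)); a representation of m scales to one of n via (k·x)² + (k·y)² = k²(x² + y²). Each prime p ≡ 1 (mod 4) is itself a sum of two squares; find a² by testing p − a² for a perfect square:
  5: 5 − 1² = 4 = 2² ⇒ 5 = 1² + 2².
  37: 37 − 1² = 36 = 6² ⇒ 37 = 1² + 6².
  Combine using the Brahmagupta–Fibonacci identity (a² + b²)(c² + d²) = (ac − bd)² + (ad + bc)² = (ac + bd)² + (ad − bc)²:
  5 · 37 = 185: from (1² + 2²)(1² + 6²), take (1·1 − 2·6, 1·6 + 2·1) = (1 − 12, 6 + 2) = (-11, 8); dropping signs (only squares matter) gives (11, 8); check 11² + 8² = 121 + 64 = 185 ✓.
  Scale by k = 4: (4·11, 4·8) = (44, 32).
Step 4: Order so x ≤ y and verify: 32² + 44² = 1024 + 1936 = 2960 = n. ✓

n = 2960 = 32² + 44² (one valid representation with x ≤ y).


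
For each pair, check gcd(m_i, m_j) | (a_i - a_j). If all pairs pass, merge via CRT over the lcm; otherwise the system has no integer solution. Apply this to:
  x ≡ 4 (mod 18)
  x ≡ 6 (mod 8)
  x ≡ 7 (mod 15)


Moduli 18, 8, 15 are not pairwise coprime, so CRT works modulo lcm(m_i) when all pairwise compatibility conditions hold.
Pairwise compatibility: gcd(m_i, m_j) must divide a_i - a_j for every pair.
Merge one congruence at a time:
  Start: x ≡ 4 (mod 18).
  Combine with x ≡ 6 (mod 8): gcd(18, 8) = 2; 6 - 4 = 2, which IS divisible by 2, so compatible.
    Write x = 4 + 18·t and substitute into x ≡ 6 (mod 8): 18·t ≡ 6 − 4 = 2 (mod 8).
    Divide the congruence (and modulus) by g = 2: 9·t ≡ 1 (mod 4).
    Reduce coefficients mod 4: 1·t ≡ 1 (mod 4).
    So t ≡ 1 (mod 4).
    Then x = 4 + 18·1 = 22, valid modulo lcm(18, 8) = 72: x ≡ 22 (mod 72).
  Combine with x ≡ 7 (mod 15): gcd(72, 15) = 3; 7 - 22 = -15, which IS divisible by 3, so compatible.
    Write x = 22 + 72·t and substitute into x ≡ 7 (mod 15): 72·t ≡ 7 − 22 = -15 (mod 15).
    Divide the congruence (and modulus) by g = 3: 24·t ≡ -5 (mod 5).
    Reduce coefficients mod 5: 4·t ≡ 0 (mod 5).
    The inverse of 4 mod 5 is 4 (since 4·4 = 16 = 3·5 + 1), so t ≡ 4·0 = 0 ≡ 0 (mod 5).
    Then x = 22 + 72·0 = 22, valid modulo lcm(72, 15) = 360: x ≡ 22 (mod 360).
Verify: 22 mod 18 = 4, 22 mod 8 = 6, 22 mod 15 = 7.

x ≡ 22 (mod 360).


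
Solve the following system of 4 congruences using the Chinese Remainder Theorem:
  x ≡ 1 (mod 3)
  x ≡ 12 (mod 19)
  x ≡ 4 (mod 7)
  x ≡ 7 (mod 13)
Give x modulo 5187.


Product of moduli M = 3 · 19 · 7 · 13 = 5187.
Merge one congruence at a time:
  Start: x ≡ 1 (mod 3).
  Combine with x ≡ 12 (mod 19); new modulus lcm = 57.
    Write x = 1 + 3·t and substitute into x ≡ 12 (mod 19): 3·t ≡ 12 − 1 = 11 (mod 19).
    The inverse of 3 mod 19 is 13 (since 3·13 = 39 = 2·19 + 1), so t ≡ 13·11 = 143 ≡ 10 (mod 19).
    Then x = 1 + 3·10 = 31, valid modulo lcm(3, 19) = 57: x ≡ 31 (mod 57).
  Combine with x ≡ 4 (mod 7); new modulus lcm = 399.
    Write x = 31 + 57·t and substitute into x ≡ 4 (mod 7): 57·t ≡ 4 − 31 = -27 (mod 7).
    Reduce coefficients mod 7: 1·t ≡ 1 (mod 7).
    So t ≡ 1 (mod 7).
    Then x = 31 + 57·1 = 88, valid modulo lcm(57, 7) = 399: x ≡ 88 (mod 399).
  Combine with x ≡ 7 (mod 13); new modulus lcm = 5187.
    Write x = 88 + 399·t and substitute into x ≡ 7 (mod 13): 399·t ≡ 7 − 88 = -81 (mod 13).
    Reduce coefficients mod 13: 9·t ≡ 10 (mod 13).
    The inverse of 9 mod 13 is 3 (since 9·3 = 27 = 2·13 + 1), so t ≡ 3·10 = 30 ≡ 4 (mod 13).
    Then x = 88 + 399·4 = 1684, valid modulo lcm(399, 13) = 5187: x ≡ 1684 (mod 5187).
Verify against each original: 1684 mod 3 = 1, 1684 mod 19 = 12, 1684 mod 7 = 4, 1684 mod 13 = 7.

x ≡ 1684 (mod 5187).


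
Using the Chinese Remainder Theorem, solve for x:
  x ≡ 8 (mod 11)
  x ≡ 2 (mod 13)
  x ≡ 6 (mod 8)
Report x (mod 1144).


Moduli 11, 13, 8 are pairwise coprime; by CRT there is a unique solution modulo M = 11 · 13 · 8 = 1144.
Solve pairwise, accumulating the modulus:
  Start with x ≡ 8 (mod 11).
  Combine with x ≡ 2 (mod 13): since gcd(11, 13) = 1, we get a unique residue mod 143.
    Write x = 8 + 11·t and substitute into x ≡ 2 (mod 13): 11·t ≡ 2 − 8 = -6 (mod 13).
    Reduce coefficients mod 13: 11·t ≡ 7 (mod 13).
    The inverse of 11 mod 13 is 6 (since 11·6 = 66 = 5·13 + 1), so t ≡ 6·7 = 42 ≡ 3 (mod 13).
    Then x = 8 + 11·3 = 41, valid modulo lcm(11, 13) = 143: x ≡ 41 (mod 143).
  Combine with x ≡ 6 (mod 8): since gcd(143, 8) = 1, we get a unique residue mod 1144.
    Write x = 41 + 143·t and substitute into x ≡ 6 (mod 8): 143·t ≡ 6 − 41 = -35 (mod 8).
    Reduce coefficients mod 8: 7·t ≡ 5 (mod 8).
    The inverse of 7 mod 8 is 7 (since 7·7 = 49 = 6·8 + 1), so t ≡ 7·5 = 35 ≡ 3 (mod 8).
    Then x = 41 + 143·3 = 470, valid modulo lcm(143, 8) = 1144: x ≡ 470 (mod 1144).
Verify: 470 mod 11 = 8 ✓, 470 mod 13 = 2 ✓, 470 mod 8 = 6 ✓.

x ≡ 470 (mod 1144).


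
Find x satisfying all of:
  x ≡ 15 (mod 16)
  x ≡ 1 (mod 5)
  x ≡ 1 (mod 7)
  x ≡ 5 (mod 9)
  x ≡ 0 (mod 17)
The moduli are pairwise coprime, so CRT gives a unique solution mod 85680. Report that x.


Product of moduli M = 16 · 5 · 7 · 9 · 17 = 85680.
Merge one congruence at a time:
  Start: x ≡ 15 (mod 16).
  Combine with x ≡ 1 (mod 5); new modulus lcm = 80.
    Write x = 15 + 16·t and substitute into x ≡ 1 (mod 5): 16·t ≡ 1 − 15 = -14 (mod 5).
    Reduce coefficients mod 5: 1·t ≡ 1 (mod 5).
    So t ≡ 1 (mod 5).
    Then x = 15 + 16·1 = 31, valid modulo lcm(16, 5) = 80: x ≡ 31 (mod 80).
  Combine with x ≡ 1 (mod 7); new modulus lcm = 560.
    Write x = 31 + 80·t and substitute into x ≡ 1 (mod 7): 80·t ≡ 1 − 31 = -30 (mod 7).
    Reduce coefficients mod 7: 3·t ≡ 5 (mod 7).
    The inverse of 3 mod 7 is 5 (since 3·5 = 15 = 2·7 + 1), so t ≡ 5·5 = 25 ≡ 4 (mod 7).
    Then x = 31 + 80·4 = 351, valid modulo lcm(80, 7) = 560: x ≡ 351 (mod 560).
  Combine with x ≡ 5 (mod 9); new modulus lcm = 5040.
    Write x = 351 + 560·t and substitute into x ≡ 5 (mod 9): 560·t ≡ 5 − 351 = -346 (mod 9).
    Reduce coefficients mod 9: 2·t ≡ 5 (mod 9).
    The inverse of 2 mod 9 is 5 (since 2·5 = 10 = 1·9 + 1), so t ≡ 5·5 = 25 ≡ 7 (mod 9).
    Then x = 351 + 560·7 = 4271, valid modulo lcm(560, 9) = 5040: x ≡ 4271 (mod 5040).
  Combine with x ≡ 0 (mod 17); new modulus lcm = 85680.
    Write x = 4271 + 5040·t and substitute into x ≡ 0 (mod 17): 5040·t ≡ 0 − 4271 = -4271 (mod 17).
    Reduce coefficients mod 17: 8·t ≡ 13 (mod 17).
    The inverse of 8 mod 17 is 15 (since 8·15 = 120 = 7·17 + 1), so t ≡ 15·13 = 195 ≡ 8 (mod 17).
    Then x = 4271 + 5040·8 = 44591, valid modulo lcm(5040, 17) = 85680: x ≡ 44591 (mod 85680).
Verify against each original: 44591 mod 16 = 15, 44591 mod 5 = 1, 44591 mod 7 = 1, 44591 mod 9 = 5, 44591 mod 17 = 0.

x ≡ 44591 (mod 85680).


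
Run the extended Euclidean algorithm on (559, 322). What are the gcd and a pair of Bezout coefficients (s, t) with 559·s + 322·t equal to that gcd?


Euclidean algorithm on (559, 322) — divide until remainder is 0:
  559 = 1 · 322 + 237
  322 = 1 · 237 + 85
  237 = 2 · 85 + 67
  85 = 1 · 67 + 18
  67 = 3 · 18 + 13
  18 = 1 · 13 + 5
  13 = 2 · 5 + 3
  5 = 1 · 3 + 2
  3 = 1 · 2 + 1
  2 = 2 · 1 + 0
gcd(559, 322) = 1.
Track Bezout coefficients alongside the remainders: start with r₀ = 559 = a·1 + b·0 (s = 1, t = 0) and r₁ = 322 = a·0 + b·1 (s = 0, t = 1); each new remainder r_{k+1} = r_{k-1} − q_k·r_k inherits s_{k+1} = s_{k-1} − q_k·s_k, t_{k+1} = t_{k-1} − q_k·t_k, so r_k = a·s_k + b·t_k at every step:
  q = 1: r = 237, s = 1 − 1·0 = 1, t = 0 − 1·1 = -1  (check: 559·1 + 322·(-1) = 237)
  q = 1: r = 85, s = 0 − 1·1 = -1, t = 1 − 1·(-1) = 2  (check: 559·(-1) + 322·2 = 85)
  q = 2: r = 67, s = 1 − 2·(-1) = 3, t = -1 − 2·2 = -5  (check: 559·3 + 322·(-5) = 67)
  q = 1: r = 18, s = -1 − 1·3 = -4, t = 2 − 1·(-5) = 7  (check: 559·(-4) + 322·7 = 18)
  q = 3: r = 13, s = 3 − 3·(-4) = 15, t = -5 − 3·7 = -26  (check: 559·15 + 322·(-26) = 13)
  q = 1: r = 5, s = -4 − 1·15 = -19, t = 7 − 1·(-26) = 33  (check: 559·(-19) + 322·33 = 5)
  q = 2: r = 3, s = 15 − 2·(-19) = 53, t = -26 − 2·33 = -92  (check: 559·53 + 322·(-92) = 3)
  q = 1: r = 2, s = -19 − 1·53 = -72, t = 33 − 1·(-92) = 125  (check: 559·(-72) + 322·125 = 2)
  q = 1: r = 1, s = 53 − 1·(-72) = 125, t = -92 − 1·125 = -217  (check: 559·125 + 322·(-217) = 1)
The row with r = 1 (the gcd) gives the Bezout coefficients s = 125, t = -217.
Result: 559 · (125) + 322 · (-217) = 1.

gcd(559, 322) = 1; s = 125, t = -217 (check: 559·125 + 322·(-217) = 1).


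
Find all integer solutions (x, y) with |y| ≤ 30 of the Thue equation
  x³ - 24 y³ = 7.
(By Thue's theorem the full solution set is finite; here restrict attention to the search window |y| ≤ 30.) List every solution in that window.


The equation is x³ - 24y³ = 7. For fixed y, x³ = 24·y³ + 7, so a solution requires the RHS to be a perfect cube.
Strategy: iterate y from -30 to 30, compute RHS = 24·y³ + 7, and check whether it is a (positive or negative) perfect cube.
Check small values of y:
  y = 0: RHS = 7 is not a perfect cube.
  y = 1: RHS = 31 is not a perfect cube.
  y = -1: RHS = -17 is not a perfect cube.
  y = 2: RHS = 199 is not a perfect cube.
  y = -2: RHS = -185 is not a perfect cube.
  y = 3: RHS = 655 is not a perfect cube.
  y = -3: RHS = -641 is not a perfect cube.
Continuing the search up to |y| = 30 finds no solutions either.
No (x, y) in the scanned range satisfies the equation.

No integer solutions with |y| ≤ 30.


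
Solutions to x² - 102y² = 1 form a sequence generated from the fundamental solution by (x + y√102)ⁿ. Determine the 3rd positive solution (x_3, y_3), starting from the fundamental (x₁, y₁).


Step 1: Find the fundamental solution (x₁, y₁) of x² - 102y² = 1.
  Expand √102 as a continued fraction. a₀ = ⌊√102⌋ = 10; iterate m_{k+1} = d_k·a_k − m_k, d_{k+1} = (102 − m_{k+1}²)/d_k, a_{k+1} = ⌊(a₀ + m_{k+1})/d_{k+1}⌋ (starting m₀ = 0, d₀ = 1), with convergents p_k = a_k·p_{k-1} + p_{k-2}, q_k = a_k·q_{k-1} + q_{k-2} (p₋₁ = 1, q₋₁ = 0):
  k = 0: a₀ = 10; p₀/q₀ = 10/1; p₀² − 102·q₀² = 100 − 102 = -2.
  k = 1: m = 10, d = 2, a = ⌊(10 + 10)/2⌋ = 10; p/q = (10·10 + 1)/(10·1 + 0) = 101/10; p² − 102·q² = 10201 − 10200 = 1.
  The first convergent with p² − 102·q² = 1 gives the fundamental solution (x₁, y₁) = (101, 10).
Step 2: Apply the recurrence (x_{n+1}, y_{n+1}) = (x₁x_n + 102y₁y_n, x₁y_n + y₁x_n) repeatedly.
  From (x_1, y_1) = (101, 10): x_2 = 101·101 + 102·10·10 = 20401; y_2 = 101·10 + 10·101 = 2020.
  From (x_2, y_2) = (20401, 2020): x_3 = 101·20401 + 102·10·2020 = 4120901; y_3 = 101·2020 + 10·20401 = 408030.
Step 3: Verify x_3² - 102·y_3² = 16981825051801 - 16981825051800 = 1 (should be 1). ✓

(x_1, y_1) = (101, 10); (x_3, y_3) = (4120901, 408030).


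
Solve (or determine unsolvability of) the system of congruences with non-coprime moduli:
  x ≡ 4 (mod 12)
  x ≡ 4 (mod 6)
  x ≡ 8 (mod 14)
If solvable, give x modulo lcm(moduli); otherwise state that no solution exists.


Moduli 12, 6, 14 are not pairwise coprime, so CRT works modulo lcm(m_i) when all pairwise compatibility conditions hold.
Pairwise compatibility: gcd(m_i, m_j) must divide a_i - a_j for every pair.
Merge one congruence at a time:
  Start: x ≡ 4 (mod 12).
  Combine with x ≡ 4 (mod 6): gcd(12, 6) = 6; 4 - 4 = 0, which IS divisible by 6, so compatible.
    Write x = 4 + 12·t and substitute into x ≡ 4 (mod 6): 12·t ≡ 4 − 4 = 0 (mod 6).
    Divide the congruence (and modulus) by g = 6: 2·t ≡ 0 (mod 1).
    Modulo 1 every t works; take t = 0.
    Then x = 4 + 12·0 = 4, valid modulo lcm(12, 6) = 12: x ≡ 4 (mod 12).
  Combine with x ≡ 8 (mod 14): gcd(12, 14) = 2; 8 - 4 = 4, which IS divisible by 2, so compatible.
    Write x = 4 + 12·t and substitute into x ≡ 8 (mod 14): 12·t ≡ 8 − 4 = 4 (mod 14).
    Divide the congruence (and modulus) by g = 2: 6·t ≡ 2 (mod 7).
    The inverse of 6 mod 7 is 6 (since 6·6 = 36 = 5·7 + 1), so t ≡ 6·2 = 12 ≡ 5 (mod 7).
    Then x = 4 + 12·5 = 64, valid modulo lcm(12, 14) = 84: x ≡ 64 (mod 84).
Verify: 64 mod 12 = 4, 64 mod 6 = 4, 64 mod 14 = 8.

x ≡ 64 (mod 84).


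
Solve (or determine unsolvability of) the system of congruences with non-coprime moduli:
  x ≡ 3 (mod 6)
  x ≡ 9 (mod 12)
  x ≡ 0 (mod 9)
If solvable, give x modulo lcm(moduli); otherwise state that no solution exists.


Moduli 6, 12, 9 are not pairwise coprime, so CRT works modulo lcm(m_i) when all pairwise compatibility conditions hold.
Pairwise compatibility: gcd(m_i, m_j) must divide a_i - a_j for every pair.
Merge one congruence at a time:
  Start: x ≡ 3 (mod 6).
  Combine with x ≡ 9 (mod 12): gcd(6, 12) = 6; 9 - 3 = 6, which IS divisible by 6, so compatible.
    Write x = 3 + 6·t and substitute into x ≡ 9 (mod 12): 6·t ≡ 9 − 3 = 6 (mod 12).
    Divide the congruence (and modulus) by g = 6: 1·t ≡ 1 (mod 2).
    So t ≡ 1 (mod 2).
    Then x = 3 + 6·1 = 9, valid modulo lcm(6, 12) = 12: x ≡ 9 (mod 12).
  Combine with x ≡ 0 (mod 9): gcd(12, 9) = 3; 0 - 9 = -9, which IS divisible by 3, so compatible.
    Write x = 9 + 12·t and substitute into x ≡ 0 (mod 9): 12·t ≡ 0 − 9 = -9 (mod 9).
    Divide the congruence (and modulus) by g = 3: 4·t ≡ -3 (mod 3).
    Reduce coefficients mod 3: 1·t ≡ 0 (mod 3).
    So t ≡ 0 (mod 3).
    Then x = 9 + 12·0 = 9, valid modulo lcm(12, 9) = 36: x ≡ 9 (mod 36).
Verify: 9 mod 6 = 3, 9 mod 12 = 9, 9 mod 9 = 0.

x ≡ 9 (mod 36).


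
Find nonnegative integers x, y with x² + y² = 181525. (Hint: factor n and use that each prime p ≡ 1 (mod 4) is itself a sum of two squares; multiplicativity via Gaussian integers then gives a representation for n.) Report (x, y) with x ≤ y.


Step 1: Factor n = 181525 = 5^2 · 53 · 137.
Step 2: Check the mod-4 condition on each prime factor: 5 ≡ 1 (mod 4), exponent 2; 53 ≡ 1 (mod 4), exponent 1; 137 ≡ 1 (mod 4), exponent 1.
All primes ≡ 3 (mod 4) appear to even exponent (or don't appear), so by the two-squares theorem n IS expressible as a sum of two squares.
Step 3: Build a representation. Group n = k² · m with k = 5 and m = 53 · 137 = 7261 (a product of primes ≡ 1 (mod 4)); a representation of m scales to one of n via (k·x)² + (k·y)² = k²(x² + y²). Each prime p ≡ 1 (mod 4) is itself a sum of two squares; find a² by testing p − a² for a perfect square:
  53: 53 − 1² = 52, 53 − 2² = 49 = 7² ⇒ 53 = 2² + 7².
  137: 137 − 1² = 136, 137 − 2² = 133, 137 − 3² = 128, 137 − 4² = 121 = 11² ⇒ 137 = 4² + 11².
  Combine using the Brahmagupta–Fibonacci identity (a² + b²)(c² + d²) = (ac − bd)² + (ad + bc)² = (ac + bd)² + (ad − bc)²:
  53 · 137 = 7261: from (2² + 7²)(4² + 11²), take (2·4 − 7·11, 2·11 + 7·4) = (8 − 77, 22 + 28) = (-69, 50); dropping signs (only squares matter) gives (69, 50); check 69² + 50² = 4761 + 2500 = 7261 ✓.
  Scale by k = 5: (5·69, 5·50) = (345, 250).
Step 4: Order so x ≤ y and verify: 250² + 345² = 62500 + 119025 = 181525 = n. ✓

n = 181525 = 250² + 345² (one valid representation with x ≤ y).


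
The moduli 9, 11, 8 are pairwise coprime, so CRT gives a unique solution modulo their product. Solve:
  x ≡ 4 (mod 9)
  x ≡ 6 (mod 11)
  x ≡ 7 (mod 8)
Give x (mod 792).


Moduli 9, 11, 8 are pairwise coprime; by CRT there is a unique solution modulo M = 9 · 11 · 8 = 792.
Solve pairwise, accumulating the modulus:
  Start with x ≡ 4 (mod 9).
  Combine with x ≡ 6 (mod 11): since gcd(9, 11) = 1, we get a unique residue mod 99.
    Write x = 4 + 9·t and substitute into x ≡ 6 (mod 11): 9·t ≡ 6 − 4 = 2 (mod 11).
    The inverse of 9 mod 11 is 5 (since 9·5 = 45 = 4·11 + 1), so t ≡ 5·2 = 10 ≡ 10 (mod 11).
    Then x = 4 + 9·10 = 94, valid modulo lcm(9, 11) = 99: x ≡ 94 (mod 99).
  Combine with x ≡ 7 (mod 8): since gcd(99, 8) = 1, we get a unique residue mod 792.
    Write x = 94 + 99·t and substitute into x ≡ 7 (mod 8): 99·t ≡ 7 − 94 = -87 (mod 8).
    Reduce coefficients mod 8: 3·t ≡ 1 (mod 8).
    The inverse of 3 mod 8 is 3 (since 3·3 = 9 = 1·8 + 1), so t ≡ 3·1 = 3 ≡ 3 (mod 8).
    Then x = 94 + 99·3 = 391, valid modulo lcm(99, 8) = 792: x ≡ 391 (mod 792).
Verify: 391 mod 9 = 4 ✓, 391 mod 11 = 6 ✓, 391 mod 8 = 7 ✓.

x ≡ 391 (mod 792).


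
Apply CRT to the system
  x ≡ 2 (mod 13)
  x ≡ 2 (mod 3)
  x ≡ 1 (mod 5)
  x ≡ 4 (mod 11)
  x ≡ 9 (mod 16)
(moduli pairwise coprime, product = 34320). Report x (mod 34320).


Product of moduli M = 13 · 3 · 5 · 11 · 16 = 34320.
Merge one congruence at a time:
  Start: x ≡ 2 (mod 13).
  Combine with x ≡ 2 (mod 3); new modulus lcm = 39.
    Write x = 2 + 13·t and substitute into x ≡ 2 (mod 3): 13·t ≡ 2 − 2 = 0 (mod 3).
    Reduce coefficients mod 3: 1·t ≡ 0 (mod 3).
    So t ≡ 0 (mod 3).
    Then x = 2 + 13·0 = 2, valid modulo lcm(13, 3) = 39: x ≡ 2 (mod 39).
  Combine with x ≡ 1 (mod 5); new modulus lcm = 195.
    Write x = 2 + 39·t and substitute into x ≡ 1 (mod 5): 39·t ≡ 1 − 2 = -1 (mod 5).
    Reduce coefficients mod 5: 4·t ≡ 4 (mod 5).
    The inverse of 4 mod 5 is 4 (since 4·4 = 16 = 3·5 + 1), so t ≡ 4·4 = 16 ≡ 1 (mod 5).
    Then x = 2 + 39·1 = 41, valid modulo lcm(39, 5) = 195: x ≡ 41 (mod 195).
  Combine with x ≡ 4 (mod 11); new modulus lcm = 2145.
    Write x = 41 + 195·t and substitute into x ≡ 4 (mod 11): 195·t ≡ 4 − 41 = -37 (mod 11).
    Reduce coefficients mod 11: 8·t ≡ 7 (mod 11).
    The inverse of 8 mod 11 is 7 (since 8·7 = 56 = 5·11 + 1), so t ≡ 7·7 = 49 ≡ 5 (mod 11).
    Then x = 41 + 195·5 = 1016, valid modulo lcm(195, 11) = 2145: x ≡ 1016 (mod 2145).
  Combine with x ≡ 9 (mod 16); new modulus lcm = 34320.
    Write x = 1016 + 2145·t and substitute into x ≡ 9 (mod 16): 2145·t ≡ 9 − 1016 = -1007 (mod 16).
    Reduce coefficients mod 16: 1·t ≡ 1 (mod 16).
    So t ≡ 1 (mod 16).
    Then x = 1016 + 2145·1 = 3161, valid modulo lcm(2145, 16) = 34320: x ≡ 3161 (mod 34320).
Verify against each original: 3161 mod 13 = 2, 3161 mod 3 = 2, 3161 mod 5 = 1, 3161 mod 11 = 4, 3161 mod 16 = 9.

x ≡ 3161 (mod 34320).


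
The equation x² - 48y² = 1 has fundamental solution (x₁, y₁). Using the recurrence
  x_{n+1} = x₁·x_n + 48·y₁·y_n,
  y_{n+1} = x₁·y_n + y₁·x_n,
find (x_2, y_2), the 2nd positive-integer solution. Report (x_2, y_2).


Step 1: Find the fundamental solution (x₁, y₁) of x² - 48y² = 1.
  Expand √48 as a continued fraction. a₀ = ⌊√48⌋ = 6; iterate m_{k+1} = d_k·a_k − m_k, d_{k+1} = (48 − m_{k+1}²)/d_k, a_{k+1} = ⌊(a₀ + m_{k+1})/d_{k+1}⌋ (starting m₀ = 0, d₀ = 1), with convergents p_k = a_k·p_{k-1} + p_{k-2}, q_k = a_k·q_{k-1} + q_{k-2} (p₋₁ = 1, q₋₁ = 0):
  k = 0: a₀ = 6; p₀/q₀ = 6/1; p₀² − 48·q₀² = 36 − 48 = -12.
  k = 1: m = 6, d = 12, a = ⌊(6 + 6)/12⌋ = 1; p/q = (1·6 + 1)/(1·1 + 0) = 7/1; p² − 48·q² = 49 − 48 = 1.
  The first convergent with p² − 48·q² = 1 gives the fundamental solution (x₁, y₁) = (7, 1).
Step 2: Apply the recurrence (x_{n+1}, y_{n+1}) = (x₁x_n + 48y₁y_n, x₁y_n + y₁x_n) repeatedly.
  From (x_1, y_1) = (7, 1): x_2 = 7·7 + 48·1·1 = 97; y_2 = 7·1 + 1·7 = 14.
Step 3: Verify x_2² - 48·y_2² = 9409 - 9408 = 1 (should be 1). ✓

(x_1, y_1) = (7, 1); (x_2, y_2) = (97, 14).


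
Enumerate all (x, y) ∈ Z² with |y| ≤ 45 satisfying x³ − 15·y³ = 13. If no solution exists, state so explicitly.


The equation is x³ - 15y³ = 13. For fixed y, x³ = 15·y³ + 13, so a solution requires the RHS to be a perfect cube.
Strategy: iterate y from -45 to 45, compute RHS = 15·y³ + 13, and check whether it is a (positive or negative) perfect cube.
Check small values of y:
  y = 0: RHS = 13 is not a perfect cube.
  y = 1: RHS = 28 is not a perfect cube.
  y = -1: RHS = -2 is not a perfect cube.
  y = 2: RHS = 133 is not a perfect cube.
  y = -2: RHS = -107 is not a perfect cube.
  y = 3: RHS = 418 is not a perfect cube.
  y = -3: RHS = -392 is not a perfect cube.
Continuing the search up to |y| = 45 finds no solutions either.
No (x, y) in the scanned range satisfies the equation.

No integer solutions with |y| ≤ 45.


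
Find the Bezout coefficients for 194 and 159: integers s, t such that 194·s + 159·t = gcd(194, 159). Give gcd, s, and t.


Euclidean algorithm on (194, 159) — divide until remainder is 0:
  194 = 1 · 159 + 35
  159 = 4 · 35 + 19
  35 = 1 · 19 + 16
  19 = 1 · 16 + 3
  16 = 5 · 3 + 1
  3 = 3 · 1 + 0
gcd(194, 159) = 1.
Track Bezout coefficients alongside the remainders: start with r₀ = 194 = a·1 + b·0 (s = 1, t = 0) and r₁ = 159 = a·0 + b·1 (s = 0, t = 1); each new remainder r_{k+1} = r_{k-1} − q_k·r_k inherits s_{k+1} = s_{k-1} − q_k·s_k, t_{k+1} = t_{k-1} − q_k·t_k, so r_k = a·s_k + b·t_k at every step:
  q = 1: r = 35, s = 1 − 1·0 = 1, t = 0 − 1·1 = -1  (check: 194·1 + 159·(-1) = 35)
  q = 4: r = 19, s = 0 − 4·1 = -4, t = 1 − 4·(-1) = 5  (check: 194·(-4) + 159·5 = 19)
  q = 1: r = 16, s = 1 − 1·(-4) = 5, t = -1 − 1·5 = -6  (check: 194·5 + 159·(-6) = 16)
  q = 1: r = 3, s = -4 − 1·5 = -9, t = 5 − 1·(-6) = 11  (check: 194·(-9) + 159·11 = 3)
  q = 5: r = 1, s = 5 − 5·(-9) = 50, t = -6 − 5·11 = -61  (check: 194·50 + 159·(-61) = 1)
The row with r = 1 (the gcd) gives the Bezout coefficients s = 50, t = -61.
Result: 194 · (50) + 159 · (-61) = 1.

gcd(194, 159) = 1; s = 50, t = -61 (check: 194·50 + 159·(-61) = 1).


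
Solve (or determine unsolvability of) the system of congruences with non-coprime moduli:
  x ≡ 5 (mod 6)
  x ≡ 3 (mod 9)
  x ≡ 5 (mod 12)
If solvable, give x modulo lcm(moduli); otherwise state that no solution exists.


Moduli 6, 9, 12 are not pairwise coprime, so CRT works modulo lcm(m_i) when all pairwise compatibility conditions hold.
Pairwise compatibility: gcd(m_i, m_j) must divide a_i - a_j for every pair.
Merge one congruence at a time:
  Start: x ≡ 5 (mod 6).
  Combine with x ≡ 3 (mod 9): gcd(6, 9) = 3, and 3 - 5 = -2 is NOT divisible by 3.
    ⇒ system is inconsistent (no integer solution).

No solution (the system is inconsistent).


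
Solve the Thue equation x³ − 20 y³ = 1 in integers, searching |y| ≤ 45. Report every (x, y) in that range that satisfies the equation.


The equation is x³ - 20y³ = 1. For fixed y, x³ = 20·y³ + 1, so a solution requires the RHS to be a perfect cube.
Strategy: iterate y from -45 to 45, compute RHS = 20·y³ + 1, and check whether it is a (positive or negative) perfect cube.
Check small values of y:
  y = 0: RHS = 1 = (1)³ ⇒ x = 1 works.
  y = 1: RHS = 21 is not a perfect cube.
  y = -1: RHS = -19 is not a perfect cube.
  y = 2: RHS = 161 is not a perfect cube.
  y = -2: RHS = -159 is not a perfect cube.
  y = 3: RHS = 541 is not a perfect cube.
  y = -3: RHS = -539 is not a perfect cube.
Continuing, at y = -7: RHS = -6859 = (-19)³ ⇒ x = -19 works.
Searching the remaining y in |y| ≤ 45 finds no further solutions.
Collected solutions: (1, 0), (-19, -7).

Solutions (with |y| ≤ 45): (1, 0), (-19, -7).


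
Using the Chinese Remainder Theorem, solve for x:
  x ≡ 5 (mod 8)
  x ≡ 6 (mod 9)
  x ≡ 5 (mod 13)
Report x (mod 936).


Moduli 8, 9, 13 are pairwise coprime; by CRT there is a unique solution modulo M = 8 · 9 · 13 = 936.
Solve pairwise, accumulating the modulus:
  Start with x ≡ 5 (mod 8).
  Combine with x ≡ 6 (mod 9): since gcd(8, 9) = 1, we get a unique residue mod 72.
    Write x = 5 + 8·t and substitute into x ≡ 6 (mod 9): 8·t ≡ 6 − 5 = 1 (mod 9).
    The inverse of 8 mod 9 is 8 (since 8·8 = 64 = 7·9 + 1), so t ≡ 8·1 = 8 ≡ 8 (mod 9).
    Then x = 5 + 8·8 = 69, valid modulo lcm(8, 9) = 72: x ≡ 69 (mod 72).
  Combine with x ≡ 5 (mod 13): since gcd(72, 13) = 1, we get a unique residue mod 936.
    Write x = 69 + 72·t and substitute into x ≡ 5 (mod 13): 72·t ≡ 5 − 69 = -64 (mod 13).
    Reduce coefficients mod 13: 7·t ≡ 1 (mod 13).
    The inverse of 7 mod 13 is 2 (since 7·2 = 14 = 1·13 + 1), so t ≡ 2·1 = 2 ≡ 2 (mod 13).
    Then x = 69 + 72·2 = 213, valid modulo lcm(72, 13) = 936: x ≡ 213 (mod 936).
Verify: 213 mod 8 = 5 ✓, 213 mod 9 = 6 ✓, 213 mod 13 = 5 ✓.

x ≡ 213 (mod 936).


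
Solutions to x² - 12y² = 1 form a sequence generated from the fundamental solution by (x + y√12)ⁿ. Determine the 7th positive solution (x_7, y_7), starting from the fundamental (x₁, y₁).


Step 1: Find the fundamental solution (x₁, y₁) of x² - 12y² = 1.
  Expand √12 as a continued fraction. a₀ = ⌊√12⌋ = 3; iterate m_{k+1} = d_k·a_k − m_k, d_{k+1} = (12 − m_{k+1}²)/d_k, a_{k+1} = ⌊(a₀ + m_{k+1})/d_{k+1}⌋ (starting m₀ = 0, d₀ = 1), with convergents p_k = a_k·p_{k-1} + p_{k-2}, q_k = a_k·q_{k-1} + q_{k-2} (p₋₁ = 1, q₋₁ = 0):
  k = 0: a₀ = 3; p₀/q₀ = 3/1; p₀² − 12·q₀² = 9 − 12 = -3.
  k = 1: m = 3, d = 3, a = ⌊(3 + 3)/3⌋ = 2; p/q = (2·3 + 1)/(2·1 + 0) = 7/2; p² − 12·q² = 49 − 48 = 1.
  The first convergent with p² − 12·q² = 1 gives the fundamental solution (x₁, y₁) = (7, 2).
Step 2: Apply the recurrence (x_{n+1}, y_{n+1}) = (x₁x_n + 12y₁y_n, x₁y_n + y₁x_n) repeatedly.
  From (x_1, y_1) = (7, 2): x_2 = 7·7 + 12·2·2 = 97; y_2 = 7·2 + 2·7 = 28.
  From (x_2, y_2) = (97, 28): x_3 = 7·97 + 12·2·28 = 1351; y_3 = 7·28 + 2·97 = 390.
  From (x_3, y_3) = (1351, 390): x_4 = 7·1351 + 12·2·390 = 18817; y_4 = 7·390 + 2·1351 = 5432.
  From (x_4, y_4) = (18817, 5432): x_5 = 7·18817 + 12·2·5432 = 262087; y_5 = 7·5432 + 2·18817 = 75658.
  From (x_5, y_5) = (262087, 75658): x_6 = 7·262087 + 12·2·75658 = 3650401; y_6 = 7·75658 + 2·262087 = 1053780.
  From (x_6, y_6) = (3650401, 1053780): x_7 = 7·3650401 + 12·2·1053780 = 50843527; y_7 = 7·1053780 + 2·3650401 = 14677262.
Step 3: Verify x_7² - 12·y_7² = 2585064237799729 - 2585064237799728 = 1 (should be 1). ✓

(x_1, y_1) = (7, 2); (x_7, y_7) = (50843527, 14677262).


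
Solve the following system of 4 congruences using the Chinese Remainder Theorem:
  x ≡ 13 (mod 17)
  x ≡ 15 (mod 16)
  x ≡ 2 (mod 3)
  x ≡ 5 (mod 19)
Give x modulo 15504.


Product of moduli M = 17 · 16 · 3 · 19 = 15504.
Merge one congruence at a time:
  Start: x ≡ 13 (mod 17).
  Combine with x ≡ 15 (mod 16); new modulus lcm = 272.
    Write x = 13 + 17·t and substitute into x ≡ 15 (mod 16): 17·t ≡ 15 − 13 = 2 (mod 16).
    Reduce coefficients mod 16: 1·t ≡ 2 (mod 16).
    So t ≡ 2 (mod 16).
    Then x = 13 + 17·2 = 47, valid modulo lcm(17, 16) = 272: x ≡ 47 (mod 272).
  Combine with x ≡ 2 (mod 3); new modulus lcm = 816.
    Write x = 47 + 272·t and substitute into x ≡ 2 (mod 3): 272·t ≡ 2 − 47 = -45 (mod 3).
    Reduce coefficients mod 3: 2·t ≡ 0 (mod 3).
    The inverse of 2 mod 3 is 2 (since 2·2 = 4 = 1·3 + 1), so t ≡ 2·0 = 0 ≡ 0 (mod 3).
    Then x = 47 + 272·0 = 47, valid modulo lcm(272, 3) = 816: x ≡ 47 (mod 816).
  Combine with x ≡ 5 (mod 19); new modulus lcm = 15504.
    Write x = 47 + 816·t and substitute into x ≡ 5 (mod 19): 816·t ≡ 5 − 47 = -42 (mod 19).
    Reduce coefficients mod 19: 18·t ≡ 15 (mod 19).
    The inverse of 18 mod 19 is 18 (since 18·18 = 324 = 17·19 + 1), so t ≡ 18·15 = 270 ≡ 4 (mod 19).
    Then x = 47 + 816·4 = 3311, valid modulo lcm(816, 19) = 15504: x ≡ 3311 (mod 15504).
Verify against each original: 3311 mod 17 = 13, 3311 mod 16 = 15, 3311 mod 3 = 2, 3311 mod 19 = 5.

x ≡ 3311 (mod 15504).


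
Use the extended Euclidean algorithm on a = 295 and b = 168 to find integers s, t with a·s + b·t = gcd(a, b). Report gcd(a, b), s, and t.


Euclidean algorithm on (295, 168) — divide until remainder is 0:
  295 = 1 · 168 + 127
  168 = 1 · 127 + 41
  127 = 3 · 41 + 4
  41 = 10 · 4 + 1
  4 = 4 · 1 + 0
gcd(295, 168) = 1.
Track Bezout coefficients alongside the remainders: start with r₀ = 295 = a·1 + b·0 (s = 1, t = 0) and r₁ = 168 = a·0 + b·1 (s = 0, t = 1); each new remainder r_{k+1} = r_{k-1} − q_k·r_k inherits s_{k+1} = s_{k-1} − q_k·s_k, t_{k+1} = t_{k-1} − q_k·t_k, so r_k = a·s_k + b·t_k at every step:
  q = 1: r = 127, s = 1 − 1·0 = 1, t = 0 − 1·1 = -1  (check: 295·1 + 168·(-1) = 127)
  q = 1: r = 41, s = 0 − 1·1 = -1, t = 1 − 1·(-1) = 2  (check: 295·(-1) + 168·2 = 41)
  q = 3: r = 4, s = 1 − 3·(-1) = 4, t = -1 − 3·2 = -7  (check: 295·4 + 168·(-7) = 4)
  q = 10: r = 1, s = -1 − 10·4 = -41, t = 2 − 10·(-7) = 72  (check: 295·(-41) + 168·72 = 1)
The row with r = 1 (the gcd) gives the Bezout coefficients s = -41, t = 72.
Result: 295 · (-41) + 168 · (72) = 1.

gcd(295, 168) = 1; s = -41, t = 72 (check: 295·(-41) + 168·72 = 1).


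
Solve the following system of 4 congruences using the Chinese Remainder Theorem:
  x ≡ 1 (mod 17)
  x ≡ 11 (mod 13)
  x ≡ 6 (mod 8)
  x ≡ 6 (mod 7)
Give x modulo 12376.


Product of moduli M = 17 · 13 · 8 · 7 = 12376.
Merge one congruence at a time:
  Start: x ≡ 1 (mod 17).
  Combine with x ≡ 11 (mod 13); new modulus lcm = 221.
    Write x = 1 + 17·t and substitute into x ≡ 11 (mod 13): 17·t ≡ 11 − 1 = 10 (mod 13).
    Reduce coefficients mod 13: 4·t ≡ 10 (mod 13).
    The inverse of 4 mod 13 is 10 (since 4·10 = 40 = 3·13 + 1), so t ≡ 10·10 = 100 ≡ 9 (mod 13).
    Then x = 1 + 17·9 = 154, valid modulo lcm(17, 13) = 221: x ≡ 154 (mod 221).
  Combine with x ≡ 6 (mod 8); new modulus lcm = 1768.
    Write x = 154 + 221·t and substitute into x ≡ 6 (mod 8): 221·t ≡ 6 − 154 = -148 (mod 8).
    Reduce coefficients mod 8: 5·t ≡ 4 (mod 8).
    The inverse of 5 mod 8 is 5 (since 5·5 = 25 = 3·8 + 1), so t ≡ 5·4 = 20 ≡ 4 (mod 8).
    Then x = 154 + 221·4 = 1038, valid modulo lcm(221, 8) = 1768: x ≡ 1038 (mod 1768).
  Combine with x ≡ 6 (mod 7); new modulus lcm = 12376.
    Write x = 1038 + 1768·t and substitute into x ≡ 6 (mod 7): 1768·t ≡ 6 − 1038 = -1032 (mod 7).
    Reduce coefficients mod 7: 4·t ≡ 4 (mod 7).
    The inverse of 4 mod 7 is 2 (since 4·2 = 8 = 1·7 + 1), so t ≡ 2·4 = 8 ≡ 1 (mod 7).
    Then x = 1038 + 1768·1 = 2806, valid modulo lcm(1768, 7) = 12376: x ≡ 2806 (mod 12376).
Verify against each original: 2806 mod 17 = 1, 2806 mod 13 = 11, 2806 mod 8 = 6, 2806 mod 7 = 6.

x ≡ 2806 (mod 12376).


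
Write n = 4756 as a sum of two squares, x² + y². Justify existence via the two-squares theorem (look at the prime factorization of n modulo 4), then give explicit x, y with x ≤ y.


Step 1: Factor n = 4756 = 2^2 · 29 · 41.
Step 2: Check the mod-4 condition on each prime factor: 2 = 2 (special); 29 ≡ 1 (mod 4), exponent 1; 41 ≡ 1 (mod 4), exponent 1.
All primes ≡ 3 (mod 4) appear to even exponent (or don't appear), so by the two-squares theorem n IS expressible as a sum of two squares.
Step 3: Build a representation. Group n = k² · m with k = 2 and m = 29 · 41 = 1189 (a product of primes ≡ 1 (mod 4)); a representation of m scales to one of n via (k·x)² + (k·y)² = k²(x² + y²). Each prime p ≡ 1 (mod 4) is itself a sum of two squares; find a² by testing p − a² for a perfect square:
  29: 29 − 1² = 28, 29 − 2² = 25 = 5² ⇒ 29 = 2² + 5².
  41: 41 − 1² = 40, 41 − 2² = 37, 41 − 3² = 32, 41 − 4² = 25 = 5² ⇒ 41 = 4² + 5².
  Combine using the Brahmagupta–Fibonacci identity (a² + b²)(c² + d²) = (ac − bd)² + (ad + bc)² = (ac + bd)² + (ad − bc)²:
  29 · 41 = 1189: from (2² + 5²)(4² + 5²), take (2·4 − 5·5, 2·5 + 5·4) = (8 − 25, 10 + 20) = (-17, 30); dropping signs (only squares matter) gives (17, 30); check 17² + 30² = 289 + 900 = 1189 ✓.
  Scale by k = 2: (2·17, 2·30) = (34, 60).
Step 4: Order so x ≤ y and verify: 34² + 60² = 1156 + 3600 = 4756 = n. ✓

n = 4756 = 34² + 60² (one valid representation with x ≤ y).


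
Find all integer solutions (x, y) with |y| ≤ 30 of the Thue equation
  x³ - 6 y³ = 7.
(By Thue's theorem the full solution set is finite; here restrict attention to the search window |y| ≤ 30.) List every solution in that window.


The equation is x³ - 6y³ = 7. For fixed y, x³ = 6·y³ + 7, so a solution requires the RHS to be a perfect cube.
Strategy: iterate y from -30 to 30, compute RHS = 6·y³ + 7, and check whether it is a (positive or negative) perfect cube.
Check small values of y:
  y = 0: RHS = 7 is not a perfect cube.
  y = 1: RHS = 13 is not a perfect cube.
  y = -1: RHS = 1 = (1)³ ⇒ x = 1 works.
  y = 2: RHS = 55 is not a perfect cube.
  y = -2: RHS = -41 is not a perfect cube.
  y = 3: RHS = 169 is not a perfect cube.
  y = -3: RHS = -155 is not a perfect cube.
Continuing the search up to |y| = 30 finds no further solutions beyond those listed.
Collected solutions: (1, -1).

Solutions (with |y| ≤ 30): (1, -1).


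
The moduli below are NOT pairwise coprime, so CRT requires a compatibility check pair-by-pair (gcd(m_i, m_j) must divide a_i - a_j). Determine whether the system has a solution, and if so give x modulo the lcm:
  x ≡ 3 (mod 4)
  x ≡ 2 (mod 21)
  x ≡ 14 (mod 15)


Moduli 4, 21, 15 are not pairwise coprime, so CRT works modulo lcm(m_i) when all pairwise compatibility conditions hold.
Pairwise compatibility: gcd(m_i, m_j) must divide a_i - a_j for every pair.
Merge one congruence at a time:
  Start: x ≡ 3 (mod 4).
  Combine with x ≡ 2 (mod 21): gcd(4, 21) = 1; 2 - 3 = -1, which IS divisible by 1, so compatible.
    Write x = 3 + 4·t and substitute into x ≡ 2 (mod 21): 4·t ≡ 2 − 3 = -1 (mod 21).
    Reduce coefficients mod 21: 4·t ≡ 20 (mod 21).
    The inverse of 4 mod 21 is 16 (since 4·16 = 64 = 3·21 + 1), so t ≡ 16·20 = 320 ≡ 5 (mod 21).
    Then x = 3 + 4·5 = 23, valid modulo lcm(4, 21) = 84: x ≡ 23 (mod 84).
  Combine with x ≡ 14 (mod 15): gcd(84, 15) = 3; 14 - 23 = -9, which IS divisible by 3, so compatible.
    Write x = 23 + 84·t and substitute into x ≡ 14 (mod 15): 84·t ≡ 14 − 23 = -9 (mod 15).
    Divide the congruence (and modulus) by g = 3: 28·t ≡ -3 (mod 5).
    Reduce coefficients mod 5: 3·t ≡ 2 (mod 5).
    The inverse of 3 mod 5 is 2 (since 3·2 = 6 = 1·5 + 1), so t ≡ 2·2 = 4 ≡ 4 (mod 5).
    Then x = 23 + 84·4 = 359, valid modulo lcm(84, 15) = 420: x ≡ 359 (mod 420).
Verify: 359 mod 4 = 3, 359 mod 21 = 2, 359 mod 15 = 14.

x ≡ 359 (mod 420).


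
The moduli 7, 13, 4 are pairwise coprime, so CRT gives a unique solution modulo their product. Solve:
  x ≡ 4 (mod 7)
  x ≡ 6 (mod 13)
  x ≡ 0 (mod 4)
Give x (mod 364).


Moduli 7, 13, 4 are pairwise coprime; by CRT there is a unique solution modulo M = 7 · 13 · 4 = 364.
Solve pairwise, accumulating the modulus:
  Start with x ≡ 4 (mod 7).
  Combine with x ≡ 6 (mod 13): since gcd(7, 13) = 1, we get a unique residue mod 91.
    Write x = 4 + 7·t and substitute into x ≡ 6 (mod 13): 7·t ≡ 6 − 4 = 2 (mod 13).
    The inverse of 7 mod 13 is 2 (since 7·2 = 14 = 1·13 + 1), so t ≡ 2·2 = 4 ≡ 4 (mod 13).
    Then x = 4 + 7·4 = 32, valid modulo lcm(7, 13) = 91: x ≡ 32 (mod 91).
  Combine with x ≡ 0 (mod 4): since gcd(91, 4) = 1, we get a unique residue mod 364.
    Write x = 32 + 91·t and substitute into x ≡ 0 (mod 4): 91·t ≡ 0 − 32 = -32 (mod 4).
    Reduce coefficients mod 4: 3·t ≡ 0 (mod 4).
    The inverse of 3 mod 4 is 3 (since 3·3 = 9 = 2·4 + 1), so t ≡ 3·0 = 0 ≡ 0 (mod 4).
    Then x = 32 + 91·0 = 32, valid modulo lcm(91, 4) = 364: x ≡ 32 (mod 364).
Verify: 32 mod 7 = 4 ✓, 32 mod 13 = 6 ✓, 32 mod 4 = 0 ✓.

x ≡ 32 (mod 364).


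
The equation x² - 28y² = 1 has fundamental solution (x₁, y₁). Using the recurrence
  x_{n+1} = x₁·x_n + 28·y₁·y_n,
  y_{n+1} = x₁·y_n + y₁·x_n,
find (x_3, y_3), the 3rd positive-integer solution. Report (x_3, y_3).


Step 1: Find the fundamental solution (x₁, y₁) of x² - 28y² = 1.
  Expand √28 as a continued fraction. a₀ = ⌊√28⌋ = 5; iterate m_{k+1} = d_k·a_k − m_k, d_{k+1} = (28 − m_{k+1}²)/d_k, a_{k+1} = ⌊(a₀ + m_{k+1})/d_{k+1}⌋ (starting m₀ = 0, d₀ = 1), with convergents p_k = a_k·p_{k-1} + p_{k-2}, q_k = a_k·q_{k-1} + q_{k-2} (p₋₁ = 1, q₋₁ = 0):
  k = 0: a₀ = 5; p₀/q₀ = 5/1; p₀² − 28·q₀² = 25 − 28 = -3.
  k = 1: m = 5, d = 3, a = ⌊(5 + 5)/3⌋ = 3; p/q = (3·5 + 1)/(3·1 + 0) = 16/3; p² − 28·q² = 256 − 252 = 4.
  k = 2: m = 4, d = 4, a = ⌊(5 + 4)/4⌋ = 2; p/q = (2·16 + 5)/(2·3 + 1) = 37/7; p² − 28·q² = 1369 − 1372 = -3.
  k = 3: m = 4, d = 3, a = ⌊(5 + 4)/3⌋ = 3; p/q = (3·37 + 16)/(3·7 + 3) = 127/24; p² − 28·q² = 16129 − 16128 = 1.
  The first convergent with p² − 28·q² = 1 gives the fundamental solution (x₁, y₁) = (127, 24).
Step 2: Apply the recurrence (x_{n+1}, y_{n+1}) = (x₁x_n + 28y₁y_n, x₁y_n + y₁x_n) repeatedly.
  From (x_1, y_1) = (127, 24): x_2 = 127·127 + 28·24·24 = 32257; y_2 = 127·24 + 24·127 = 6096.
  From (x_2, y_2) = (32257, 6096): x_3 = 127·32257 + 28·24·6096 = 8193151; y_3 = 127·6096 + 24·32257 = 1548360.
Step 3: Verify x_3² - 28·y_3² = 67127723308801 - 67127723308800 = 1 (should be 1). ✓

(x_1, y_1) = (127, 24); (x_3, y_3) = (8193151, 1548360).


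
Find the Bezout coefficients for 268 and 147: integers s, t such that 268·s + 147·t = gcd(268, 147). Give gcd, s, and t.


Euclidean algorithm on (268, 147) — divide until remainder is 0:
  268 = 1 · 147 + 121
  147 = 1 · 121 + 26
  121 = 4 · 26 + 17
  26 = 1 · 17 + 9
  17 = 1 · 9 + 8
  9 = 1 · 8 + 1
  8 = 8 · 1 + 0
gcd(268, 147) = 1.
Track Bezout coefficients alongside the remainders: start with r₀ = 268 = a·1 + b·0 (s = 1, t = 0) and r₁ = 147 = a·0 + b·1 (s = 0, t = 1); each new remainder r_{k+1} = r_{k-1} − q_k·r_k inherits s_{k+1} = s_{k-1} − q_k·s_k, t_{k+1} = t_{k-1} − q_k·t_k, so r_k = a·s_k + b·t_k at every step:
  q = 1: r = 121, s = 1 − 1·0 = 1, t = 0 − 1·1 = -1  (check: 268·1 + 147·(-1) = 121)
  q = 1: r = 26, s = 0 − 1·1 = -1, t = 1 − 1·(-1) = 2  (check: 268·(-1) + 147·2 = 26)
  q = 4: r = 17, s = 1 − 4·(-1) = 5, t = -1 − 4·2 = -9  (check: 268·5 + 147·(-9) = 17)
  q = 1: r = 9, s = -1 − 1·5 = -6, t = 2 − 1·(-9) = 11  (check: 268·(-6) + 147·11 = 9)
  q = 1: r = 8, s = 5 − 1·(-6) = 11, t = -9 − 1·11 = -20  (check: 268·11 + 147·(-20) = 8)
  q = 1: r = 1, s = -6 − 1·11 = -17, t = 11 − 1·(-20) = 31  (check: 268·(-17) + 147·31 = 1)
The row with r = 1 (the gcd) gives the Bezout coefficients s = -17, t = 31.
Result: 268 · (-17) + 147 · (31) = 1.

gcd(268, 147) = 1; s = -17, t = 31 (check: 268·(-17) + 147·31 = 1).


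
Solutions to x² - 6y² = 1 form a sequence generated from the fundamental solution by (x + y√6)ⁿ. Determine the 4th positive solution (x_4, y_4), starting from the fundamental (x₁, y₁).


Step 1: Find the fundamental solution (x₁, y₁) of x² - 6y² = 1.
  Expand √6 as a continued fraction. a₀ = ⌊√6⌋ = 2; iterate m_{k+1} = d_k·a_k − m_k, d_{k+1} = (6 − m_{k+1}²)/d_k, a_{k+1} = ⌊(a₀ + m_{k+1})/d_{k+1}⌋ (starting m₀ = 0, d₀ = 1), with convergents p_k = a_k·p_{k-1} + p_{k-2}, q_k = a_k·q_{k-1} + q_{k-2} (p₋₁ = 1, q₋₁ = 0):
  k = 0: a₀ = 2; p₀/q₀ = 2/1; p₀² − 6·q₀² = 4 − 6 = -2.
  k = 1: m = 2, d = 2, a = ⌊(2 + 2)/2⌋ = 2; p/q = (2·2 + 1)/(2·1 + 0) = 5/2; p² − 6·q² = 25 − 24 = 1.
  The first convergent with p² − 6·q² = 1 gives the fundamental solution (x₁, y₁) = (5, 2).
Step 2: Apply the recurrence (x_{n+1}, y_{n+1}) = (x₁x_n + 6y₁y_n, x₁y_n + y₁x_n) repeatedly.
  From (x_1, y_1) = (5, 2): x_2 = 5·5 + 6·2·2 = 49; y_2 = 5·2 + 2·5 = 20.
  From (x_2, y_2) = (49, 20): x_3 = 5·49 + 6·2·20 = 485; y_3 = 5·20 + 2·49 = 198.
  From (x_3, y_3) = (485, 198): x_4 = 5·485 + 6·2·198 = 4801; y_4 = 5·198 + 2·485 = 1960.
Step 3: Verify x_4² - 6·y_4² = 23049601 - 23049600 = 1 (should be 1). ✓

(x_1, y_1) = (5, 2); (x_4, y_4) = (4801, 1960).
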